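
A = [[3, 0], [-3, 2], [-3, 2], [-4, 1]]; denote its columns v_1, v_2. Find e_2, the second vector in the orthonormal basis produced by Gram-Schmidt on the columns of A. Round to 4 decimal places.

v_1 = (3, -3, -3, -4); ‖v_1‖ = 6.5574, so e_1 = (0.4575, -0.4575, -0.4575, -0.6100).
e_1·v_2 = 0.4575·0 + (-0.4575)·2 + (-0.4575)·2 + (-0.6100)·1 = -2.4400.
u_2 = v_2 + 2.4400·e_1 = (1.1163, 0.8837, 0.8837, -0.4884).
‖u_2‖ = 1.7454, so e_2 = (0.6395, 0.5063, 0.5063, -0.2798).

e_2 = (0.6395, 0.5063, 0.5063, -0.2798)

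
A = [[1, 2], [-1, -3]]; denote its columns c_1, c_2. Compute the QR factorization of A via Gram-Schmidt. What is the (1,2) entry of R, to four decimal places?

r_{12} = 3.5355

c_1 = (1, -1); ‖c_1‖ = 1.4142, so e_1 = (0.7071, -0.7071).
r_{12} = e_1·c_2 = 3.5355.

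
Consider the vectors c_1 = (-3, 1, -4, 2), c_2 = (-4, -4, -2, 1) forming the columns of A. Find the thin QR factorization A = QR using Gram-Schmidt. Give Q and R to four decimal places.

Q = [[-0.5477, -0.4298], [0.1826, -0.8987], [-0.7303, 0.0781], [0.3651, -0.0391]], R = [[5.4772, 3.2863], [0.0000, 5.1186]]

c_1 = (-3, 1, -4, 2); ‖c_1‖ = 5.4772, so e_1 = (-0.5477, 0.1826, -0.7303, 0.3651).
e_1·c_2 = (-0.5477)·(-4) + 0.1826·(-4) + (-0.7303)·(-2) + 0.3651·1 = 3.2863.
u_2 = c_2 − 3.2863·e_1 = (-2.2000, -4.6000, 0.4000, -0.2000).
‖u_2‖ = 5.1186, so e_2 = (-0.4298, -0.8987, 0.0781, -0.0391).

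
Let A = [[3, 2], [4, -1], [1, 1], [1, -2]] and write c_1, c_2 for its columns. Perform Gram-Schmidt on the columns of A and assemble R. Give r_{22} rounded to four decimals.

r_{22} = 3.1564

c_1 = (3, 4, 1, 1); ‖c_1‖ = 5.1962, so q_1 = (0.5774, 0.7698, 0.1925, 0.1925).
q_1·c_2 = 0.5774·2 + 0.7698·(-1) + 0.1925·1 + 0.1925·(-2) = 0.1925.
u_2 = c_2 − 0.1925·q_1 = (1.8889, -1.1481, 0.9630, -2.0370).
r_{22} = ‖u_2‖ = 3.1564.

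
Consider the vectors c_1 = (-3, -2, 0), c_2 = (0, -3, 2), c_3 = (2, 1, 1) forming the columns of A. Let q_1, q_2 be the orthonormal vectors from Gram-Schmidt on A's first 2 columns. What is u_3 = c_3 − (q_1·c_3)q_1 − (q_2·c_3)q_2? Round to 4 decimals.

u_3 = (-0.2105, 0.3158, 0.4737)

c_1 = (-3, -2, 0); ‖c_1‖ = 3.6056, so q_1 = (-0.8321, -0.5547, 0.0000).
q_1·c_2 = (-0.8321)·0 + (-0.5547)·(-3) + 0.0000·2 = 1.6641.
u_2 = c_2 − 1.6641·q_1 = (1.3846, -2.0769, 2.0000).
‖u_2‖ = 3.1986, so q_2 = (0.4329, -0.6493, 0.6253).
q_1·c_3 = (-0.8321)·2 + (-0.5547)·1 + 0.0000·1 = -2.2188; q_2·c_3 = 0.4329·2 + (-0.6493)·1 + 0.6253·1 = 0.8417.
u_3 = c_3 + 2.2188·q_1 − 0.8417·q_2 = (-0.2105, 0.3158, 0.4737).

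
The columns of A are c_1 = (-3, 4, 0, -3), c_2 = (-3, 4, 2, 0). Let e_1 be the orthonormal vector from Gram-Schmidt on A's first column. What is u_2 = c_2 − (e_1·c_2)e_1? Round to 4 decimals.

e_1 = c_1/‖c_1‖ = (-3, 4, 0, -3)/5.8310 = (-0.5145, 0.6860, 0.0000, -0.5145).
r_{12} = e_1·c_2 = 4.2875.
u_2 = c_2 − 4.2875·e_1 = (-0.7941, 1.0588, 2.0000, 2.2059).

u_2 = (-0.7941, 1.0588, 2.0000, 2.2059)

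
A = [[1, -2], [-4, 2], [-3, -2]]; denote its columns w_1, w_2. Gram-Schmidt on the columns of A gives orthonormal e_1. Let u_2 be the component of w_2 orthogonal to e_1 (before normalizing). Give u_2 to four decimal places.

u_2 = (-1.8462, 1.3846, -2.4615)

w_1 = (1, -4, -3); ‖w_1‖ = 5.0990, so e_1 = (0.1961, -0.7845, -0.5883).
e_1·w_2 = 0.1961·(-2) + (-0.7845)·2 + (-0.5883)·(-2) = -0.7845.
u_2 = w_2 + 0.7845·e_1 = (-1.8462, 1.3846, -2.4615).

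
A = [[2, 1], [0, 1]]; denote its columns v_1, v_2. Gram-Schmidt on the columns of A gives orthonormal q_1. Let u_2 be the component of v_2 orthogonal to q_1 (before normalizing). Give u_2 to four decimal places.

v_1 = (2, 0); ‖v_1‖ = 2.0000, so q_1 = (1.0000, 0.0000).
q_1·v_2 = 1.0000·1 + 0.0000·1 = 1.0000.
u_2 = v_2 − 1.0000·q_1 = (0.0000, 1.0000).

u_2 = (0.0000, 1.0000)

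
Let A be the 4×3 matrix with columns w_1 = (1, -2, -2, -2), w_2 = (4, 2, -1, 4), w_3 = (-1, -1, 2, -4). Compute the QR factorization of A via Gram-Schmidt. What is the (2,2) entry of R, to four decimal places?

q_1 = w_1/‖w_1‖ = (1, -2, -2, -2)/3.6056 = (0.2774, -0.5547, -0.5547, -0.5547).
r_{12} = q_1·w_2 = -1.6641.
u_2 = w_2 + 1.6641·q_1 = (4.4615, 1.0769, -1.9231, 3.0769).
r_{22} = ‖u_2‖ = 5.8507.

r_{22} = 5.8507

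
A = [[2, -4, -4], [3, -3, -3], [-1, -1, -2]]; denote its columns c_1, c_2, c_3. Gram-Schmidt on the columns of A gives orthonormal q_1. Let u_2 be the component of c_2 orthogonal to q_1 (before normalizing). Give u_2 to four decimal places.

u_2 = (-1.7143, 0.4286, -2.1429)

c_1 = (2, 3, -1); ‖c_1‖ = 3.7417, so q_1 = (0.5345, 0.8018, -0.2673).
q_1·c_2 = 0.5345·(-4) + 0.8018·(-3) + (-0.2673)·(-1) = -4.2762.
u_2 = c_2 + 4.2762·q_1 = (-1.7143, 0.4286, -2.1429).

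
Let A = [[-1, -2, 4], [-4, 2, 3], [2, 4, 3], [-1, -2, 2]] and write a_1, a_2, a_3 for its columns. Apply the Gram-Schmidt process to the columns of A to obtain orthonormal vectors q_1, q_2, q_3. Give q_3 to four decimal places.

q_1 = a_1/‖a_1‖ = (-1, -4, 2, -1)/4.6904 = (-0.2132, -0.8528, 0.4264, -0.2132).
r_{12} = q_1·a_2 = 0.8528.
u_2 = a_2 − 0.8528·q_1 = (-1.8182, 2.7273, 3.6364, -1.8182).
‖u_2‖ = 5.2223, so q_2 = (-0.3482, 0.5222, 0.6963, -0.3482).
r_{13} = q_1·a_3 = -2.5584; r_{23} = q_2·a_3 = 1.5667.
u_3 = a_3 + 2.5584·q_1 − 1.5667·q_2 = (4.0000, 0.0000, 3.0000, 2.0000).
‖u_3‖ = 5.3852, so q_3 = (0.7428, 0.0000, 0.5571, 0.3714).

q_3 = (0.7428, 0.0000, 0.5571, 0.3714)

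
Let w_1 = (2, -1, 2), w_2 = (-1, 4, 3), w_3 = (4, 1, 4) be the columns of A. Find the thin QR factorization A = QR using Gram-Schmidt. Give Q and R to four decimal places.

e_1 = w_1/‖w_1‖ = (2, -1, 2)/3.0000 = (0.6667, -0.3333, 0.6667).
r_{12} = e_1·w_2 = 0.0000.
u_2 = w_2 + 0.0000·e_1 = (-1.0000, 4.0000, 3.0000).
‖u_2‖ = 5.0990, so e_2 = (-0.1961, 0.7845, 0.5883).
r_{13} = e_1·w_3 = 5.0000; r_{23} = e_2·w_3 = 2.3534.
u_3 = w_3 − 5.0000·e_1 − 2.3534·e_2 = (1.1282, 0.8205, -0.7179).
‖u_3‖ = 1.5689, so e_3 = (0.7191, 0.5230, -0.4576).

Q = [[0.6667, -0.1961, 0.7191], [-0.3333, 0.7845, 0.5230], [0.6667, 0.5883, -0.4576]], R = [[3.0000, 0.0000, 5.0000], [0.0000, 5.0990, 2.3534], [0.0000, 0.0000, 1.5689]]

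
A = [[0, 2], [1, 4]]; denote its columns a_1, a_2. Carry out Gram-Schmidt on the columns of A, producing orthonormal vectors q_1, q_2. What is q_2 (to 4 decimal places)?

a_1 = (0, 1); ‖a_1‖ = 1.0000, so q_1 = (0.0000, 1.0000).
q_1·a_2 = 0.0000·2 + 1.0000·4 = 4.0000.
u_2 = a_2 − 4.0000·q_1 = (2.0000, 0.0000).
‖u_2‖ = 2.0000, so q_2 = (1.0000, 0.0000).

q_2 = (1.0000, 0.0000)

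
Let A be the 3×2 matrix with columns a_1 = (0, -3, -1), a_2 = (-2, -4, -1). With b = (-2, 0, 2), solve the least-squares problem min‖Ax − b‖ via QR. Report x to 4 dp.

e_1 = a_1/‖a_1‖ = (0, -3, -1)/3.1623 = (0.0000, -0.9487, -0.3162).
r_{12} = e_1·a_2 = 4.1110.
u_2 = a_2 − 4.1110·e_1 = (-2.0000, -0.1000, 0.3000).
‖u_2‖ = 2.0248, so e_2 = (-0.9877, -0.0494, 0.1482).
Qᵀb = (-0.6325, 2.2718).
Back-substitute: x_2 = 2.2718/2.0248 = 1.1220.
x_1 = (-0.6325 − 4.1110·1.1220)/3.1623 = -1.6585.

x = (-1.6585, 1.1220)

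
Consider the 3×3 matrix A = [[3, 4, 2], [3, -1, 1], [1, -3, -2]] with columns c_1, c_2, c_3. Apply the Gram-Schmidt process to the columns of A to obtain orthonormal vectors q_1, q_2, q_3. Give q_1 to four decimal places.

q_1 = c_1/‖c_1‖ = (3, 3, 1)/4.3589 = (0.6882, 0.6882, 0.2294).

q_1 = (0.6882, 0.6882, 0.2294)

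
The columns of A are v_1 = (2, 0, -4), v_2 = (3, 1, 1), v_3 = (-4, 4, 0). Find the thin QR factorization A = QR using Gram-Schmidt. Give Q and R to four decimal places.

e_1 = v_1/‖v_1‖ = (2, 0, -4)/4.4721 = (0.4472, 0.0000, -0.8944).
r_{12} = e_1·v_2 = 0.4472.
u_2 = v_2 − 0.4472·e_1 = (2.8000, 1.0000, 1.4000).
‖u_2‖ = 3.2863, so e_2 = (0.8520, 0.3043, 0.4260).
r_{13} = e_1·v_3 = -1.7889; r_{23} = e_2·v_3 = -2.1909.
u_3 = v_3 + 1.7889·e_1 + 2.1909·e_2 = (-1.3333, 4.6667, -0.6667).
‖u_3‖ = 4.8990, so e_3 = (-0.2722, 0.9526, -0.1361).

Q = [[0.4472, 0.8520, -0.2722], [0.0000, 0.3043, 0.9526], [-0.8944, 0.4260, -0.1361]], R = [[4.4721, 0.4472, -1.7889], [0.0000, 3.2863, -2.1909], [0.0000, 0.0000, 4.8990]]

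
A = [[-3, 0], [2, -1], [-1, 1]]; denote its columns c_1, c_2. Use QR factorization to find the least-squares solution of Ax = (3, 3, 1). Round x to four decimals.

x = (-0.7368, -2.1053)

c_1 = (-3, 2, -1); ‖c_1‖ = 3.7417, so q_1 = (-0.8018, 0.5345, -0.2673).
q_1·c_2 = (-0.8018)·0 + 0.5345·(-1) + (-0.2673)·1 = -0.8018.
u_2 = c_2 + 0.8018·q_1 = (-0.6429, -0.5714, 0.7857).
‖u_2‖ = 1.1650, so q_2 = (-0.5518, -0.4905, 0.6745).
Qᵀb = (-1.0690, -2.4526).
Back-substitute: x_2 = -2.4526/1.1650 = -2.1053.
x_1 = (-1.0690 + 0.8018·(-2.1053))/3.7417 = -0.7368.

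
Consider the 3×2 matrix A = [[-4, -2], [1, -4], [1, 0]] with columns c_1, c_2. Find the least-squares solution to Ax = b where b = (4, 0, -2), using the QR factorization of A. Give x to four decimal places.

x = (-0.9535, -0.2093)

c_1 = (-4, 1, 1); ‖c_1‖ = 4.2426, so e_1 = (-0.9428, 0.2357, 0.2357).
e_1·c_2 = (-0.9428)·(-2) + 0.2357·(-4) + 0.2357·0 = 0.9428.
u_2 = c_2 − 0.9428·e_1 = (-1.1111, -4.2222, -0.2222).
‖u_2‖ = 4.3716, so e_2 = (-0.2542, -0.9658, -0.0508).
Qᵀb = (-4.2426, -0.9150).
Back-substitute: x_2 = -0.9150/4.3716 = -0.2093.
x_1 = (-4.2426 − 0.9428·(-0.2093))/4.2426 = -0.9535.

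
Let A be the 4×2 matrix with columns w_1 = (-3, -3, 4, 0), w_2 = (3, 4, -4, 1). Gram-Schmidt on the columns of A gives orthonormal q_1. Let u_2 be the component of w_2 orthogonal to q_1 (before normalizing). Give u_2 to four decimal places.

q_1 = w_1/‖w_1‖ = (-3, -3, 4, 0)/5.8310 = (-0.5145, -0.5145, 0.6860, 0.0000).
r_{12} = q_1·w_2 = -6.3454.
u_2 = w_2 + 6.3454·q_1 = (-0.2647, 0.7353, 0.3529, 1.0000).

u_2 = (-0.2647, 0.7353, 0.3529, 1.0000)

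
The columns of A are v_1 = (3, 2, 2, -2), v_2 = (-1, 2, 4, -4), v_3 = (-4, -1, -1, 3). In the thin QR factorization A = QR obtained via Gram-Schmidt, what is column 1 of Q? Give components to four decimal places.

e_1 = (0.6547, 0.4364, 0.4364, -0.4364)

v_1 = (3, 2, 2, -2); ‖v_1‖ = 4.5826, so e_1 = (0.6547, 0.4364, 0.4364, -0.4364).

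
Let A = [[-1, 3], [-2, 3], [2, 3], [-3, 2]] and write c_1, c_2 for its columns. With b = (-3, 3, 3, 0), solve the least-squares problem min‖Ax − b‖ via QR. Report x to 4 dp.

x = (0.3648, 0.3962)

c_1 = (-1, -2, 2, -3); ‖c_1‖ = 4.2426, so e_1 = (-0.2357, -0.4714, 0.4714, -0.7071).
e_1·c_2 = (-0.2357)·3 + (-0.4714)·3 + 0.4714·3 + (-0.7071)·2 = -2.1213.
u_2 = c_2 + 2.1213·e_1 = (2.5000, 2.0000, 4.0000, 0.5000).
‖u_2‖ = 5.1478, so e_2 = (0.4856, 0.3885, 0.7770, 0.0971).
Qᵀb = (0.7071, 2.0397).
Back-substitute: x_2 = 2.0397/5.1478 = 0.3962.
x_1 = (0.7071 + 2.1213·0.3962)/4.2426 = 0.3648.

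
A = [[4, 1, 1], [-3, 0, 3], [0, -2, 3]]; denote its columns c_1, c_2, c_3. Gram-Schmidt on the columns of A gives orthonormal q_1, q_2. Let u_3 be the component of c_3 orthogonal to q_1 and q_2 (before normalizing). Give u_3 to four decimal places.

u_3 = (2.1468, 2.8624, 1.0734)

q_1 = c_1/‖c_1‖ = (4, -3, 0)/5.0000 = (0.8000, -0.6000, 0.0000).
r_{12} = q_1·c_2 = 0.8000.
u_2 = c_2 − 0.8000·q_1 = (0.3600, 0.4800, -2.0000).
‖u_2‖ = 2.0881, so q_2 = (0.1724, 0.2299, -0.9578).
r_{13} = q_1·c_3 = -1.0000; r_{23} = q_2·c_3 = -2.0114.
u_3 = c_3 + 1.0000·q_1 + 2.0114·q_2 = (2.1468, 2.8624, 1.0734).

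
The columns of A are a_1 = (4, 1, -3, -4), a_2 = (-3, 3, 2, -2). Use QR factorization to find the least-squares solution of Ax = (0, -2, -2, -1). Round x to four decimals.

a_1 = (4, 1, -3, -4); ‖a_1‖ = 6.4807, so e_1 = (0.6172, 0.1543, -0.4629, -0.6172).
e_1·a_2 = 0.6172·(-3) + 0.1543·3 + (-0.4629)·2 + (-0.6172)·(-2) = -1.0801.
u_2 = a_2 + 1.0801·e_1 = (-2.3333, 3.1667, 1.5000, -2.6667).
‖u_2‖ = 4.9833, so e_2 = (-0.4682, 0.6355, 0.3010, -0.5351).
Qᵀb = (1.2344, -1.3378).
Back-substitute: x_2 = -1.3378/4.9833 = -0.2685.
x_1 = (1.2344 + 1.0801·(-0.2685))/6.4807 = 0.1457.

x = (0.1457, -0.2685)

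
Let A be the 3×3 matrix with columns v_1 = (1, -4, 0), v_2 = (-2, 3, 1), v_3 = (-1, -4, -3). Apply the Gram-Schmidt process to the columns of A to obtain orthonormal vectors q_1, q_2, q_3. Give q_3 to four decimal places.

q_3 = (-0.6172, -0.1543, -0.7715)

v_1 = (1, -4, 0); ‖v_1‖ = 4.1231, so q_1 = (0.2425, -0.9701, 0.0000).
q_1·v_2 = 0.2425·(-2) + (-0.9701)·3 + 0.0000·1 = -3.3955.
u_2 = v_2 + 3.3955·q_1 = (-1.1765, -0.2941, 1.0000).
‖u_2‖ = 1.5718, so q_2 = (-0.7485, -0.1871, 0.6362).
q_1·v_3 = 0.2425·(-1) + (-0.9701)·(-4) + 0.0000·(-3) = 3.6380; q_2·v_3 = (-0.7485)·(-1) + (-0.1871)·(-4) + 0.6362·(-3) = -0.4117.
u_3 = v_3 − 3.6380·q_1 + 0.4117·q_2 = (-2.1905, -0.5476, -2.7381).
‖u_3‖ = 3.5490, so q_3 = (-0.6172, -0.1543, -0.7715).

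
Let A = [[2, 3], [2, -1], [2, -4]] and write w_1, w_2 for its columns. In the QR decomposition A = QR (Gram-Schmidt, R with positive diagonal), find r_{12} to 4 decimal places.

q_1 = w_1/‖w_1‖ = (2, 2, 2)/3.4641 = (0.5774, 0.5774, 0.5774).
r_{12} = q_1·w_2 = -1.1547.

r_{12} = -1.1547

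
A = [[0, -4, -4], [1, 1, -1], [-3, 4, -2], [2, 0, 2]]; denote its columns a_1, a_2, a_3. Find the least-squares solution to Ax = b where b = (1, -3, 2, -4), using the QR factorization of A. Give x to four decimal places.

x = (-2.1143, -0.7714, 0.4571)

a_1 = (0, 1, -3, 2); ‖a_1‖ = 3.7417, so e_1 = (0.0000, 0.2673, -0.8018, 0.5345).
e_1·a_2 = 0.0000·(-4) + 0.2673·1 + (-0.8018)·4 + 0.5345·0 = -2.9399.
u_2 = a_2 + 2.9399·e_1 = (-4.0000, 1.7857, 1.6429, 1.5714).
‖u_2‖ = 4.9353, so e_2 = (-0.8105, 0.3618, 0.3329, 0.3184).
e_1·a_3 = 0.0000·(-4) + 0.2673·(-1) + (-0.8018)·(-2) + 0.5345·2 = 2.4054; e_2·a_3 = (-0.8105)·(-4) + 0.3618·(-1) + 0.3329·(-2) + 0.3184·2 = 2.8512.
u_3 = a_3 − 2.4054·e_1 − 2.8512·e_2 = (-1.6891, -2.6745, -1.0205, -0.1935).
‖u_3‖ = 3.3294, so e_3 = (-0.5073, -0.8033, -0.3065, -0.0581).
Qᵀb = (-4.5434, -2.5038, 1.5220).
Back-substitute: x_3 = 1.5220/3.3294 = 0.4571.
x_2 = (-2.5038 − 2.8512·0.4571)/4.9353 = -0.7714.
x_1 = (-4.5434 + 2.9399·(-0.7714) − 2.4054·0.4571)/3.7417 = -2.1143.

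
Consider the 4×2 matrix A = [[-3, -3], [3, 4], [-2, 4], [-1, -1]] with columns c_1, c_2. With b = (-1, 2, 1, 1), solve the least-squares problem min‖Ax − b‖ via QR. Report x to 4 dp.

x = (0.0727, 0.3091)

c_1 = (-3, 3, -2, -1); ‖c_1‖ = 4.7958, so q_1 = (-0.6255, 0.6255, -0.4170, -0.2085).
q_1·c_2 = (-0.6255)·(-3) + 0.6255·4 + (-0.4170)·4 + (-0.2085)·(-1) = 2.9192.
u_2 = c_2 − 2.9192·q_1 = (-1.1739, 2.1739, 5.2174, -0.3913).
‖u_2‖ = 5.7860, so q_2 = (-0.2029, 0.3757, 0.9017, -0.0676).
Qᵀb = (1.2511, 1.7884).
Back-substitute: x_2 = 1.7884/5.7860 = 0.3091.
x_1 = (1.2511 − 2.9192·0.3091)/4.7958 = 0.0727.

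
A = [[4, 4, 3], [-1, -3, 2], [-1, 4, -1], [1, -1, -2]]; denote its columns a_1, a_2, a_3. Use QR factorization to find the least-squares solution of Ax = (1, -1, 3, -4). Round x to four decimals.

a_1 = (4, -1, -1, 1); ‖a_1‖ = 4.3589, so q_1 = (0.9177, -0.2294, -0.2294, 0.2294).
q_1·a_2 = 0.9177·4 + (-0.2294)·(-3) + (-0.2294)·4 + 0.2294·(-1) = 3.2118.
u_2 = a_2 − 3.2118·q_1 = (1.0526, -2.2632, 4.7368, -1.7368).
‖u_2‖ = 5.6289, so q_2 = (0.1870, -0.4021, 0.8415, -0.3086).
q_1·a_3 = 0.9177·3 + (-0.2294)·2 + (-0.2294)·(-1) + 0.2294·(-2) = 2.0647; q_2·a_3 = 0.1870·3 + (-0.4021)·2 + 0.8415·(-1) + (-0.3086)·(-2) = -0.4675.
u_3 = a_3 − 2.0647·q_1 + 0.4675·q_2 = (1.1927, 2.2857, -0.1329, -2.6179).
‖u_3‖ = 3.6767, so q_3 = (0.3244, 0.6217, -0.0361, -0.7120).
Qᵀb = (-0.4588, 4.3479, 2.4424).
Back-substitute: x_3 = 2.4424/3.6767 = 0.6643.
x_2 = (4.3479 + 0.4675·0.6643)/5.6289 = 0.8276.
x_1 = (-0.4588 − 3.2118·0.8276 − 2.0647·0.6643)/4.3589 = -1.0297.

x = (-1.0297, 0.8276, 0.6643)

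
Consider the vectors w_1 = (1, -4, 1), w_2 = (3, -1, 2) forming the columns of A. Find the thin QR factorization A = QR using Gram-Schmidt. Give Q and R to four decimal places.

Q = [[0.2357, 0.8111], [-0.9428, 0.3244], [0.2357, 0.4867]], R = [[4.2426, 2.1213], [0.0000, 3.0822]]

w_1 = (1, -4, 1); ‖w_1‖ = 4.2426, so e_1 = (0.2357, -0.9428, 0.2357).
e_1·w_2 = 0.2357·3 + (-0.9428)·(-1) + 0.2357·2 = 2.1213.
u_2 = w_2 − 2.1213·e_1 = (2.5000, 1.0000, 1.5000).
‖u_2‖ = 3.0822, so e_2 = (0.8111, 0.3244, 0.4867).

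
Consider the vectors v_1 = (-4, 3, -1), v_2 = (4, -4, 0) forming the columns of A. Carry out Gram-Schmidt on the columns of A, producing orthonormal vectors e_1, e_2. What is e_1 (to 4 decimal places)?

e_1 = v_1/‖v_1‖ = (-4, 3, -1)/5.0990 = (-0.7845, 0.5883, -0.1961).

e_1 = (-0.7845, 0.5883, -0.1961)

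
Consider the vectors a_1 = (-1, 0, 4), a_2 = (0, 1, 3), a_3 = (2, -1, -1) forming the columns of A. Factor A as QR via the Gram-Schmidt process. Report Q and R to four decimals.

Q = [[-0.2425, 0.5708, 0.7845], [0.0000, 0.8086, -0.5883], [0.9701, 0.1427, 0.1961]], R = [[4.1231, 2.9104, -1.4552], [0.0000, 1.2367, 0.1903], [0.0000, 0.0000, 1.9612]]

a_1 = (-1, 0, 4); ‖a_1‖ = 4.1231, so q_1 = (-0.2425, 0.0000, 0.9701).
q_1·a_2 = (-0.2425)·0 + 0.0000·1 + 0.9701·3 = 2.9104.
u_2 = a_2 − 2.9104·q_1 = (0.7059, 1.0000, 0.1765).
‖u_2‖ = 1.2367, so q_2 = (0.5708, 0.8086, 0.1427).
q_1·a_3 = (-0.2425)·2 + 0.0000·(-1) + 0.9701·(-1) = -1.4552; q_2·a_3 = 0.5708·2 + 0.8086·(-1) + 0.1427·(-1) = 0.1903.
u_3 = a_3 + 1.4552·q_1 − 0.1903·q_2 = (1.5385, -1.1538, 0.3846).
‖u_3‖ = 1.9612, so q_3 = (0.7845, -0.5883, 0.1961).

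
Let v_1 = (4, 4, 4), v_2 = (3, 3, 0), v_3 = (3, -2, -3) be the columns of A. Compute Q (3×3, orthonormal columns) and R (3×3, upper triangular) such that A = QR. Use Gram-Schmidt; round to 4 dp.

Q = [[0.5774, 0.4082, 0.7071], [0.5774, 0.4082, -0.7071], [0.5774, -0.8165, 0.0000]], R = [[6.9282, 3.4641, -1.1547], [0.0000, 2.4495, 2.8577], [0.0000, 0.0000, 3.5355]]

v_1 = (4, 4, 4); ‖v_1‖ = 6.9282, so e_1 = (0.5774, 0.5774, 0.5774).
e_1·v_2 = 0.5774·3 + 0.5774·3 + 0.5774·0 = 3.4641.
u_2 = v_2 − 3.4641·e_1 = (1.0000, 1.0000, -2.0000).
‖u_2‖ = 2.4495, so e_2 = (0.4082, 0.4082, -0.8165).
e_1·v_3 = 0.5774·3 + 0.5774·(-2) + 0.5774·(-3) = -1.1547; e_2·v_3 = 0.4082·3 + 0.4082·(-2) + (-0.8165)·(-3) = 2.8577.
u_3 = v_3 + 1.1547·e_1 − 2.8577·e_2 = (2.5000, -2.5000, 0.0000).
‖u_3‖ = 3.5355, so e_3 = (0.7071, -0.7071, 0.0000).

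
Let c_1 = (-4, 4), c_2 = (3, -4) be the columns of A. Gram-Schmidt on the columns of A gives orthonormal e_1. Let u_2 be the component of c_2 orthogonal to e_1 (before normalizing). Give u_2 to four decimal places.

u_2 = (-0.5000, -0.5000)

c_1 = (-4, 4); ‖c_1‖ = 5.6569, so e_1 = (-0.7071, 0.7071).
e_1·c_2 = (-0.7071)·3 + 0.7071·(-4) = -4.9497.
u_2 = c_2 + 4.9497·e_1 = (-0.5000, -0.5000).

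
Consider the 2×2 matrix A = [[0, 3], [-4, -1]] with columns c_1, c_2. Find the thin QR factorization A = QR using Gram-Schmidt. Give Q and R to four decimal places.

Q = [[0.0000, 1.0000], [-1.0000, 0.0000]], R = [[4.0000, 1.0000], [0.0000, 3.0000]]

q_1 = c_1/‖c_1‖ = (0, -4)/4.0000 = (0.0000, -1.0000).
r_{12} = q_1·c_2 = 1.0000.
u_2 = c_2 − 1.0000·q_1 = (3.0000, 0.0000).
‖u_2‖ = 3.0000, so q_2 = (1.0000, 0.0000).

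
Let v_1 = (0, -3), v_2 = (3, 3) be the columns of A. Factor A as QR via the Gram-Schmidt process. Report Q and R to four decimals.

v_1 = (0, -3); ‖v_1‖ = 3.0000, so q_1 = (0.0000, -1.0000).
q_1·v_2 = 0.0000·3 + (-1.0000)·3 = -3.0000.
u_2 = v_2 + 3.0000·q_1 = (3.0000, 0.0000).
‖u_2‖ = 3.0000, so q_2 = (1.0000, 0.0000).

Q = [[0.0000, 1.0000], [-1.0000, 0.0000]], R = [[3.0000, -3.0000], [0.0000, 3.0000]]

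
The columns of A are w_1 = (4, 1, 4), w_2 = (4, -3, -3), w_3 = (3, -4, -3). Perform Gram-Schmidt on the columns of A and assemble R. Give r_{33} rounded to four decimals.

r_{33} = 1.1051

q_1 = w_1/‖w_1‖ = (4, 1, 4)/5.7446 = (0.6963, 0.1741, 0.6963).
r_{12} = q_1·w_2 = 0.1741.
u_2 = w_2 − 0.1741·q_1 = (3.8788, -3.0303, -3.1212).
‖u_2‖ = 5.8284, so q_2 = (0.6655, -0.5199, -0.5355).
r_{13} = q_1·w_3 = -0.6963; r_{23} = q_2·w_3 = 5.6828.
u_3 = w_3 + 0.6963·q_1 − 5.6828·q_2 = (-0.2971, -0.9242, 0.5281).
r_{33} = ‖u_3‖ = 1.1051.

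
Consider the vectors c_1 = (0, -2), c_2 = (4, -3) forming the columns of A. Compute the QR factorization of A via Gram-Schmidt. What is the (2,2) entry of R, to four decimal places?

e_1 = c_1/‖c_1‖ = (0, -2)/2.0000 = (0.0000, -1.0000).
r_{12} = e_1·c_2 = 3.0000.
u_2 = c_2 − 3.0000·e_1 = (4.0000, 0.0000).
r_{22} = ‖u_2‖ = 4.0000.

r_{22} = 4.0000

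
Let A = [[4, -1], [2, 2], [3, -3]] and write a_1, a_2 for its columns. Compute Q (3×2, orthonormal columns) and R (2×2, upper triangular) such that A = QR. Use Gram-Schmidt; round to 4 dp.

Q = [[0.7428, 0.0721], [0.3714, 0.7828], [0.5571, -0.6180]], R = [[5.3852, -1.6713], [0.0000, 3.3477]]

a_1 = (4, 2, 3); ‖a_1‖ = 5.3852, so q_1 = (0.7428, 0.3714, 0.5571).
q_1·a_2 = 0.7428·(-1) + 0.3714·2 + 0.5571·(-3) = -1.6713.
u_2 = a_2 + 1.6713·q_1 = (0.2414, 2.6207, -2.0690).
‖u_2‖ = 3.3477, so q_2 = (0.0721, 0.7828, -0.6180).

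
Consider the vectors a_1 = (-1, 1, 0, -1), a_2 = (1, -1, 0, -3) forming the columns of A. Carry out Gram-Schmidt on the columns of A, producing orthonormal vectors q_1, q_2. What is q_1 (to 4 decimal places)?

q_1 = a_1/‖a_1‖ = (-1, 1, 0, -1)/1.7321 = (-0.5774, 0.5774, 0.0000, -0.5774).

q_1 = (-0.5774, 0.5774, 0.0000, -0.5774)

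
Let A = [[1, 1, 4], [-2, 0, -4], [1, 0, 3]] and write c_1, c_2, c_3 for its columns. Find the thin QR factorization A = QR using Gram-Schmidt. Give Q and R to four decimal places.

c_1 = (1, -2, 1); ‖c_1‖ = 2.4495, so e_1 = (0.4082, -0.8165, 0.4082).
e_1·c_2 = 0.4082·1 + (-0.8165)·0 + 0.4082·0 = 0.4082.
u_2 = c_2 − 0.4082·e_1 = (0.8333, 0.3333, -0.1667).
‖u_2‖ = 0.9129, so e_2 = (0.9129, 0.3651, -0.1826).
e_1·c_3 = 0.4082·4 + (-0.8165)·(-4) + 0.4082·3 = 6.1237; e_2·c_3 = 0.9129·4 + 0.3651·(-4) + (-0.1826)·3 = 1.6432.
u_3 = c_3 − 6.1237·e_1 − 1.6432·e_2 = (0.0000, 0.4000, 0.8000).
‖u_3‖ = 0.8944, so e_3 = (0.0000, 0.4472, 0.8944).

Q = [[0.4082, 0.9129, 0.0000], [-0.8165, 0.3651, 0.4472], [0.4082, -0.1826, 0.8944]], R = [[2.4495, 0.4082, 6.1237], [0.0000, 0.9129, 1.6432], [0.0000, 0.0000, 0.8944]]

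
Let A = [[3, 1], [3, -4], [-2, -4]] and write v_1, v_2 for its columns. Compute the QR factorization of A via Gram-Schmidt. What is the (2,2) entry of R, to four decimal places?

r_{22} = 5.7406

v_1 = (3, 3, -2); ‖v_1‖ = 4.6904, so q_1 = (0.6396, 0.6396, -0.4264).
q_1·v_2 = 0.6396·1 + 0.6396·(-4) + (-0.4264)·(-4) = -0.2132.
u_2 = v_2 + 0.2132·q_1 = (1.1364, -3.8636, -4.0909).
r_{22} = ‖u_2‖ = 5.7406.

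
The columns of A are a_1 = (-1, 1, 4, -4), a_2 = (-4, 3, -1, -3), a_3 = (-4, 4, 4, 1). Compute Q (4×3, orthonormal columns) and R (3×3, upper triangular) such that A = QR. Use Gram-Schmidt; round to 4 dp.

Q = [[-0.1715, -0.6680, -0.3332], [0.1715, 0.4803, 0.4090], [0.6860, -0.5189, 0.5007], [-0.6860, -0.2319, 0.6863]], R = [[5.8310, 2.5725, 3.4300], [0.0000, 5.3275, 2.2856], [0.0000, 0.0000, 5.6579]]

a_1 = (-1, 1, 4, -4); ‖a_1‖ = 5.8310, so e_1 = (-0.1715, 0.1715, 0.6860, -0.6860).
e_1·a_2 = (-0.1715)·(-4) + 0.1715·3 + 0.6860·(-1) + (-0.6860)·(-3) = 2.5725.
u_2 = a_2 − 2.5725·e_1 = (-3.5588, 2.5588, -2.7647, -1.2353).
‖u_2‖ = 5.3275, so e_2 = (-0.6680, 0.4803, -0.5189, -0.2319).
e_1·a_3 = (-0.1715)·(-4) + 0.1715·4 + 0.6860·4 + (-0.6860)·1 = 3.4300; e_2·a_3 = (-0.6680)·(-4) + 0.4803·4 + (-0.5189)·4 + (-0.2319)·1 = 2.2856.
u_3 = a_3 − 3.4300·e_1 − 2.2856·e_2 = (-1.8850, 2.3140, 2.8332, 3.8829).
‖u_3‖ = 5.6579, so e_3 = (-0.3332, 0.4090, 0.5007, 0.6863).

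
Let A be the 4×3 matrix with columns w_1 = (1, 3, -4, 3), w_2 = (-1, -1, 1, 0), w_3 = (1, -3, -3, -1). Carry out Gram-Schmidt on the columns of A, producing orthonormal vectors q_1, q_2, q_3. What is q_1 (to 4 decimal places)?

q_1 = (0.1690, 0.5071, -0.6761, 0.5071)

w_1 = (1, 3, -4, 3); ‖w_1‖ = 5.9161, so q_1 = (0.1690, 0.5071, -0.6761, 0.5071).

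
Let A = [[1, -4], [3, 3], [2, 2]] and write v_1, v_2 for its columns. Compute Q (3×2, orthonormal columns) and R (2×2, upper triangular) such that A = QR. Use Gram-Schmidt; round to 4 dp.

Q = [[0.2673, -0.9636], [0.8018, 0.2224], [0.5345, 0.1482]], R = [[3.7417, 2.4054], [0.0000, 4.8181]]

q_1 = v_1/‖v_1‖ = (1, 3, 2)/3.7417 = (0.2673, 0.8018, 0.5345).
r_{12} = q_1·v_2 = 2.4054.
u_2 = v_2 − 2.4054·q_1 = (-4.6429, 1.0714, 0.7143).
‖u_2‖ = 4.8181, so q_2 = (-0.9636, 0.2224, 0.1482).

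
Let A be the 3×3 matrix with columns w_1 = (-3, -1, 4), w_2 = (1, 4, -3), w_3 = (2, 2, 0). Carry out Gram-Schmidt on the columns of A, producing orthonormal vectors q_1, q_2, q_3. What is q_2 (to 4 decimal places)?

q_2 = (-0.3425, 0.9392, -0.0221)

q_1 = w_1/‖w_1‖ = (-3, -1, 4)/5.0990 = (-0.5883, -0.1961, 0.7845).
r_{12} = q_1·w_2 = -3.7262.
u_2 = w_2 + 3.7262·q_1 = (-1.1923, 3.2692, -0.0769).
‖u_2‖ = 3.4807, so q_2 = (-0.3425, 0.9392, -0.0221).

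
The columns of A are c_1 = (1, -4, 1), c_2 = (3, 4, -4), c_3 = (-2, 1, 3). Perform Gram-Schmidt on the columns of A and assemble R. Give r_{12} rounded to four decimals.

r_{12} = -4.0069

c_1 = (1, -4, 1); ‖c_1‖ = 4.2426, so e_1 = (0.2357, -0.9428, 0.2357).
r_{12} = e_1·c_2 = -4.0069.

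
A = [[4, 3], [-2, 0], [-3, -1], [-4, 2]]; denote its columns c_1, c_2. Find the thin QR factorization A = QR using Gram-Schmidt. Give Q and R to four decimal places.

Q = [[0.5963, 0.6617], [-0.2981, 0.0866], [-0.4472, -0.1484], [-0.5963, 0.7298]], R = [[6.7082, 1.0435], [0.0000, 3.5932]]

c_1 = (4, -2, -3, -4); ‖c_1‖ = 6.7082, so q_1 = (0.5963, -0.2981, -0.4472, -0.5963).
q_1·c_2 = 0.5963·3 + (-0.2981)·0 + (-0.4472)·(-1) + (-0.5963)·2 = 1.0435.
u_2 = c_2 − 1.0435·q_1 = (2.3778, 0.3111, -0.5333, 2.6222).
‖u_2‖ = 3.5932, so q_2 = (0.6617, 0.0866, -0.1484, 0.7298).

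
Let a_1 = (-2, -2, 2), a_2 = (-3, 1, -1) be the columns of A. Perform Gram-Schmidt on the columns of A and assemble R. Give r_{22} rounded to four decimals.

r_{22} = 3.2660

a_1 = (-2, -2, 2); ‖a_1‖ = 3.4641, so e_1 = (-0.5774, -0.5774, 0.5774).
e_1·a_2 = (-0.5774)·(-3) + (-0.5774)·1 + 0.5774·(-1) = 0.5774.
u_2 = a_2 − 0.5774·e_1 = (-2.6667, 1.3333, -1.3333).
r_{22} = ‖u_2‖ = 3.2660.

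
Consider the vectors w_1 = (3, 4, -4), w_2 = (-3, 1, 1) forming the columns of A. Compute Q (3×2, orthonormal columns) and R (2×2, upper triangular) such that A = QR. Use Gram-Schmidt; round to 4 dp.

w_1 = (3, 4, -4); ‖w_1‖ = 6.4031, so q_1 = (0.4685, 0.6247, -0.6247).
q_1·w_2 = 0.4685·(-3) + 0.6247·1 + (-0.6247)·1 = -1.4056.
u_2 = w_2 + 1.4056·q_1 = (-2.3415, 1.8780, 0.1220).
‖u_2‖ = 3.0041, so q_2 = (-0.7794, 0.6252, 0.0406).

Q = [[0.4685, -0.7794], [0.6247, 0.6252], [-0.6247, 0.0406]], R = [[6.4031, -1.4056], [0.0000, 3.0041]]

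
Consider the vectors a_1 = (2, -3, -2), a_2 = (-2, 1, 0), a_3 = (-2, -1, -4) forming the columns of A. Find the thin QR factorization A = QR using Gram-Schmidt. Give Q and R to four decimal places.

Q = [[0.4851, -0.8085, 0.3333], [-0.7276, -0.1617, 0.6667], [-0.4851, -0.5659, -0.6667]], R = [[4.1231, -1.6977, 1.6977], [0.0000, 1.4552, 4.0423], [0.0000, 0.0000, 1.3333]]

a_1 = (2, -3, -2); ‖a_1‖ = 4.1231, so q_1 = (0.4851, -0.7276, -0.4851).
q_1·a_2 = 0.4851·(-2) + (-0.7276)·1 + (-0.4851)·0 = -1.6977.
u_2 = a_2 + 1.6977·q_1 = (-1.1765, -0.2353, -0.8235).
‖u_2‖ = 1.4552, so q_2 = (-0.8085, -0.1617, -0.5659).
q_1·a_3 = 0.4851·(-2) + (-0.7276)·(-1) + (-0.4851)·(-4) = 1.6977; q_2·a_3 = (-0.8085)·(-2) + (-0.1617)·(-1) + (-0.5659)·(-4) = 4.0423.
u_3 = a_3 − 1.6977·q_1 − 4.0423·q_2 = (0.4444, 0.8889, -0.8889).
‖u_3‖ = 1.3333, so q_3 = (0.3333, 0.6667, -0.6667).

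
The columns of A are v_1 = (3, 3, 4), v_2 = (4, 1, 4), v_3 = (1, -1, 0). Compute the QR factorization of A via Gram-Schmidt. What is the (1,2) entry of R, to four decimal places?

r_{12} = 5.3165

v_1 = (3, 3, 4); ‖v_1‖ = 5.8310, so q_1 = (0.5145, 0.5145, 0.6860).
r_{12} = q_1·v_2 = 5.3165.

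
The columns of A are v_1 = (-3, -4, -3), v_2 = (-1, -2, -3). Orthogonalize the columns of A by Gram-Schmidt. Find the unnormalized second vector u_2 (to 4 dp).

v_1 = (-3, -4, -3); ‖v_1‖ = 5.8310, so e_1 = (-0.5145, -0.6860, -0.5145).
e_1·v_2 = (-0.5145)·(-1) + (-0.6860)·(-2) + (-0.5145)·(-3) = 3.4300.
u_2 = v_2 − 3.4300·e_1 = (0.7647, 0.3529, -1.2353).

u_2 = (0.7647, 0.3529, -1.2353)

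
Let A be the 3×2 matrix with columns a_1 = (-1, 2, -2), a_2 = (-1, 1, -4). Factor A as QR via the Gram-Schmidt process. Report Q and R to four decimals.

Q = [[-0.3333, 0.1041], [0.6667, -0.6768], [-0.6667, -0.7288]], R = [[3.0000, 3.6667], [0.0000, 2.1344]]

a_1 = (-1, 2, -2); ‖a_1‖ = 3.0000, so e_1 = (-0.3333, 0.6667, -0.6667).
e_1·a_2 = (-0.3333)·(-1) + 0.6667·1 + (-0.6667)·(-4) = 3.6667.
u_2 = a_2 − 3.6667·e_1 = (0.2222, -1.4444, -1.5556).
‖u_2‖ = 2.1344, so e_2 = (0.1041, -0.6768, -0.7288).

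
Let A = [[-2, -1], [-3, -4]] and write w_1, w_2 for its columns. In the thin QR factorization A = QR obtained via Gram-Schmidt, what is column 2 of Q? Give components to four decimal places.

e_2 = (0.8321, -0.5547)

e_1 = w_1/‖w_1‖ = (-2, -3)/3.6056 = (-0.5547, -0.8321).
r_{12} = e_1·w_2 = 3.8829.
u_2 = w_2 − 3.8829·e_1 = (1.1538, -0.7692).
‖u_2‖ = 1.3868, so e_2 = (0.8321, -0.5547).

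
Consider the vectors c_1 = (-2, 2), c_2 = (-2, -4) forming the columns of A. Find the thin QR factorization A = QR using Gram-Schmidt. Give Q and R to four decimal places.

Q = [[-0.7071, -0.7071], [0.7071, -0.7071]], R = [[2.8284, -1.4142], [0.0000, 4.2426]]

e_1 = c_1/‖c_1‖ = (-2, 2)/2.8284 = (-0.7071, 0.7071).
r_{12} = e_1·c_2 = -1.4142.
u_2 = c_2 + 1.4142·e_1 = (-3.0000, -3.0000).
‖u_2‖ = 4.2426, so e_2 = (-0.7071, -0.7071).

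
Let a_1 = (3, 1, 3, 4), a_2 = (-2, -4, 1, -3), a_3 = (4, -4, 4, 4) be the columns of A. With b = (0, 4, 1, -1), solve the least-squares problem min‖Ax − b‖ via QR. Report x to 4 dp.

x = (1.6196, 0.6258, -1.1610)

q_1 = a_1/‖a_1‖ = (3, 1, 3, 4)/5.9161 = (0.5071, 0.1690, 0.5071, 0.6761).
r_{12} = q_1·a_2 = -3.2116.
u_2 = a_2 + 3.2116·q_1 = (-0.3714, -3.4571, 2.6286, -0.8286).
‖u_2‖ = 4.4369, so q_2 = (-0.0837, -0.7792, 0.5924, -0.1867).
r_{13} = q_1·a_3 = 6.0851; r_{23} = q_2·a_3 = 4.4047.
u_3 = a_3 − 6.0851·q_1 − 4.4047·q_2 = (1.2830, -1.5965, -1.6952, 0.7083).
‖u_3‖ = 2.7514, so q_3 = (0.4663, -0.5802, -0.6161, 0.2574).
Qᵀb = (0.5071, -2.3376, -3.1945).
Back-substitute: x_3 = -3.1945/2.7514 = -1.1610.
x_2 = (-2.3376 − 4.4047·(-1.1610))/4.4369 = 0.6258.
x_1 = (0.5071 + 3.2116·0.6258 − 6.0851·(-1.1610))/5.9161 = 1.6196.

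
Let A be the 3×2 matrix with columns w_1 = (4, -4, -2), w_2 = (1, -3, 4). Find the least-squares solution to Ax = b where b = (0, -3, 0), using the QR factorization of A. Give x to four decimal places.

w_1 = (4, -4, -2); ‖w_1‖ = 6.0000, so e_1 = (0.6667, -0.6667, -0.3333).
e_1·w_2 = 0.6667·1 + (-0.6667)·(-3) + (-0.3333)·4 = 1.3333.
u_2 = w_2 − 1.3333·e_1 = (0.1111, -2.1111, 4.4444).
‖u_2‖ = 4.9216, so e_2 = (0.0226, -0.4289, 0.9030).
Qᵀb = (2.0000, 1.2868).
Back-substitute: x_2 = 1.2868/4.9216 = 0.2615.
x_1 = (2.0000 − 1.3333·0.2615)/6.0000 = 0.2752.

x = (0.2752, 0.2615)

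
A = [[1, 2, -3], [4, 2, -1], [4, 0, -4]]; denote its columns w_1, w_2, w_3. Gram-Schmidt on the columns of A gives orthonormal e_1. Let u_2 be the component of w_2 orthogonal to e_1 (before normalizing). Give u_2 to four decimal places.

u_2 = (1.6970, 0.7879, -1.2121)

w_1 = (1, 4, 4); ‖w_1‖ = 5.7446, so e_1 = (0.1741, 0.6963, 0.6963).
e_1·w_2 = 0.1741·2 + 0.6963·2 + 0.6963·0 = 1.7408.
u_2 = w_2 − 1.7408·e_1 = (1.6970, 0.7879, -1.2121).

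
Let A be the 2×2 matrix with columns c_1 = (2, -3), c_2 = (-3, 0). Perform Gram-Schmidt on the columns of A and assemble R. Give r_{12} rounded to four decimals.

e_1 = c_1/‖c_1‖ = (2, -3)/3.6056 = (0.5547, -0.8321).
r_{12} = e_1·c_2 = -1.6641.

r_{12} = -1.6641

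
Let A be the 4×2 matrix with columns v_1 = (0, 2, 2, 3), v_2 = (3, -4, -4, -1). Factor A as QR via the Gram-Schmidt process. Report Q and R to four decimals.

Q = [[0.0000, 0.6584], [0.4851, -0.3873], [0.4851, -0.3873], [0.7276, 0.5164]], R = [[4.1231, -4.6082], [0.0000, 4.5568]]

v_1 = (0, 2, 2, 3); ‖v_1‖ = 4.1231, so q_1 = (0.0000, 0.4851, 0.4851, 0.7276).
q_1·v_2 = 0.0000·3 + 0.4851·(-4) + 0.4851·(-4) + 0.7276·(-1) = -4.6082.
u_2 = v_2 + 4.6082·q_1 = (3.0000, -1.7647, -1.7647, 2.3529).
‖u_2‖ = 4.5568, so q_2 = (0.6584, -0.3873, -0.3873, 0.5164).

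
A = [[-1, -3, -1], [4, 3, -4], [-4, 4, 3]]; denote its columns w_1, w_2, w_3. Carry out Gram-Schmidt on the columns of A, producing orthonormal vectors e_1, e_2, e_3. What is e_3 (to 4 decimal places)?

e_3 = (-0.8363, -0.4779, -0.2688)

e_1 = w_1/‖w_1‖ = (-1, 4, -4)/5.7446 = (-0.1741, 0.6963, -0.6963).
r_{12} = e_1·w_2 = -0.1741.
u_2 = w_2 + 0.1741·e_1 = (-3.0303, 3.1212, 3.8788).
‖u_2‖ = 5.8284, so e_2 = (-0.5199, 0.5355, 0.6655).
r_{13} = e_1·w_3 = -4.7001; r_{23} = e_2·w_3 = 0.3743.
u_3 = w_3 + 4.7001·e_1 − 0.3743·e_2 = (-1.6236, -0.9277, -0.5219).
‖u_3‖ = 1.9414, so e_3 = (-0.8363, -0.4779, -0.2688).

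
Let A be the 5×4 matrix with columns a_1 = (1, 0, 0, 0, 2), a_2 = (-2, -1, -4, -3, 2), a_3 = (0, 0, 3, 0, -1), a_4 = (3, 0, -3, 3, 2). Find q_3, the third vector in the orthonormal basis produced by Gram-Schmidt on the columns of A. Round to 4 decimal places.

a_1 = (1, 0, 0, 0, 2); ‖a_1‖ = 2.2361, so q_1 = (0.4472, 0.0000, 0.0000, 0.0000, 0.8944).
q_1·a_2 = 0.4472·(-2) + 0.0000·(-1) + 0.0000·(-4) + 0.0000·(-3) + 0.8944·2 = 0.8944.
u_2 = a_2 − 0.8944·q_1 = (-2.4000, -1.0000, -4.0000, -3.0000, 1.2000).
‖u_2‖ = 5.7619, so q_2 = (-0.4165, -0.1736, -0.6942, -0.5207, 0.2083).
q_1·a_3 = 0.4472·0 + 0.0000·0 + 0.0000·3 + 0.0000·0 + 0.8944·(-1) = -0.8944; q_2·a_3 = (-0.4165)·0 + (-0.1736)·0 + (-0.6942)·3 + (-0.5207)·0 + 0.2083·(-1) = -2.2909.
u_3 = a_3 + 0.8944·q_1 + 2.2909·q_2 = (-0.5542, -0.3976, 1.4096, -1.1928, 0.2771).
‖u_3‖ = 1.9879, so q_3 = (-0.2788, -0.2000, 0.7091, -0.6000, 0.1394).

q_3 = (-0.2788, -0.2000, 0.7091, -0.6000, 0.1394)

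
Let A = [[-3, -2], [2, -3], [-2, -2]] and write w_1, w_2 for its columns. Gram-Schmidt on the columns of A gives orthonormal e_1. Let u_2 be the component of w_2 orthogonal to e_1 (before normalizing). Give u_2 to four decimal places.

u_2 = (-1.2941, -3.4706, -1.5294)

w_1 = (-3, 2, -2); ‖w_1‖ = 4.1231, so e_1 = (-0.7276, 0.4851, -0.4851).
e_1·w_2 = (-0.7276)·(-2) + 0.4851·(-3) + (-0.4851)·(-2) = 0.9701.
u_2 = w_2 − 0.9701·e_1 = (-1.2941, -3.4706, -1.5294).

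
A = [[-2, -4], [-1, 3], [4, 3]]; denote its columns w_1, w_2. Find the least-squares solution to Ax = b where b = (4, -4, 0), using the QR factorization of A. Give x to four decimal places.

x = (0.8000, -1.2235)

w_1 = (-2, -1, 4); ‖w_1‖ = 4.5826, so e_1 = (-0.4364, -0.2182, 0.8729).
e_1·w_2 = (-0.4364)·(-4) + (-0.2182)·3 + 0.8729·3 = 3.7097.
u_2 = w_2 − 3.7097·e_1 = (-2.3810, 3.8095, -0.2381).
‖u_2‖ = 4.4987, so e_2 = (-0.5293, 0.8468, -0.0529).
Qᵀb = (-0.8729, -5.5043).
Back-substitute: x_2 = -5.5043/4.4987 = -1.2235.
x_1 = (-0.8729 − 3.7097·(-1.2235))/4.5826 = 0.8000.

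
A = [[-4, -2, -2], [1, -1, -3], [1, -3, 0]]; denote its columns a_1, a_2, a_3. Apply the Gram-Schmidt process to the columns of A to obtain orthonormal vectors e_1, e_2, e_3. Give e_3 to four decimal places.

a_1 = (-4, 1, 1); ‖a_1‖ = 4.2426, so e_1 = (-0.9428, 0.2357, 0.2357).
e_1·a_2 = (-0.9428)·(-2) + 0.2357·(-1) + 0.2357·(-3) = 0.9428.
u_2 = a_2 − 0.9428·e_1 = (-1.1111, -1.2222, -3.2222).
‖u_2‖ = 3.6209, so e_2 = (-0.3069, -0.3375, -0.8899).
e_1·a_3 = (-0.9428)·(-2) + 0.2357·(-3) + 0.2357·0 = 1.1785; e_2·a_3 = (-0.3069)·(-2) + (-0.3375)·(-3) + (-0.8899)·0 = 1.6263.
u_3 = a_3 − 1.1785·e_1 − 1.6263·e_2 = (-0.3898, -2.7288, 1.1695).
‖u_3‖ = 2.9943, so e_3 = (-0.1302, -0.9113, 0.3906).

e_3 = (-0.1302, -0.9113, 0.3906)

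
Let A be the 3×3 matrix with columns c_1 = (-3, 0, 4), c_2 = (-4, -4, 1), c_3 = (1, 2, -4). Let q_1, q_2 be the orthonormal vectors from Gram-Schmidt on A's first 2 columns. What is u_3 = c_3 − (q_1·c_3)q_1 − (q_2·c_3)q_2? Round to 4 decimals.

u_3 = (-1.6309, 1.3251, -1.2232)

c_1 = (-3, 0, 4); ‖c_1‖ = 5.0000, so q_1 = (-0.6000, 0.0000, 0.8000).
q_1·c_2 = (-0.6000)·(-4) + 0.0000·(-4) + 0.8000·1 = 3.2000.
u_2 = c_2 − 3.2000·q_1 = (-2.0800, -4.0000, -1.5600).
‖u_2‖ = 4.7707, so q_2 = (-0.4360, -0.8384, -0.3270).
q_1·c_3 = (-0.6000)·1 + 0.0000·2 + 0.8000·(-4) = -3.8000; q_2·c_3 = (-0.4360)·1 + (-0.8384)·2 + (-0.3270)·(-4) = -0.8049.
u_3 = c_3 + 3.8000·q_1 + 0.8049·q_2 = (-1.6309, 1.3251, -1.2232).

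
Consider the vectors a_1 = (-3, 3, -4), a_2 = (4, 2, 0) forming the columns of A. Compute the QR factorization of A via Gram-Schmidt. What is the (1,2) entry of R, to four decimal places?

r_{12} = -1.0290

a_1 = (-3, 3, -4); ‖a_1‖ = 5.8310, so q_1 = (-0.5145, 0.5145, -0.6860).
r_{12} = q_1·a_2 = -1.0290.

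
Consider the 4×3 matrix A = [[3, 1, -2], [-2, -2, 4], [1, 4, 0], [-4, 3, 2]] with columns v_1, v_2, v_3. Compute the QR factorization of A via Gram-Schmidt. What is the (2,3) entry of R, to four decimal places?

e_1 = v_1/‖v_1‖ = (3, -2, 1, -4)/5.4772 = (0.5477, -0.3651, 0.1826, -0.7303).
r_{12} = e_1·v_2 = -0.1826.
u_2 = v_2 + 0.1826·e_1 = (1.1000, -2.0667, 4.0333, 2.8667).
‖u_2‖ = 5.4742, so e_2 = (0.2009, -0.3775, 0.7368, 0.5237).
r_{23} = e_2·v_3 = -0.8647.

r_{23} = -0.8647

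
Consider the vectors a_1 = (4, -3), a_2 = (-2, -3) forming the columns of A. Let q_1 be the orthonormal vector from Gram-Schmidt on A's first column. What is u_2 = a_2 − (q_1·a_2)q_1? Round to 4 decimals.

q_1 = a_1/‖a_1‖ = (4, -3)/5.0000 = (0.8000, -0.6000).
r_{12} = q_1·a_2 = 0.2000.
u_2 = a_2 − 0.2000·q_1 = (-2.1600, -2.8800).

u_2 = (-2.1600, -2.8800)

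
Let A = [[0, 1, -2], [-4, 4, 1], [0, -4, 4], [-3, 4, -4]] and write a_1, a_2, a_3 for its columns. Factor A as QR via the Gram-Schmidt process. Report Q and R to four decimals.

q_1 = a_1/‖a_1‖ = (0, -4, 0, -3)/5.0000 = (0.0000, -0.8000, 0.0000, -0.6000).
r_{12} = q_1·a_2 = -5.6000.
u_2 = a_2 + 5.6000·q_1 = (1.0000, -0.4800, -4.0000, 0.6400).
‖u_2‖ = 4.2000, so q_2 = (0.2381, -0.1143, -0.9524, 0.1524).
r_{13} = q_1·a_3 = 1.6000; r_{23} = q_2·a_3 = -5.0095.
u_3 = a_3 − 1.6000·q_1 + 5.0095·q_2 = (-0.8073, 1.7075, -0.7710, -2.2766).
‖u_3‖ = 3.0569, so q_3 = (-0.2641, 0.5586, -0.2522, -0.7448).

Q = [[0.0000, 0.2381, -0.2641], [-0.8000, -0.1143, 0.5586], [0.0000, -0.9524, -0.2522], [-0.6000, 0.1524, -0.7448]], R = [[5.0000, -5.6000, 1.6000], [0.0000, 4.2000, -5.0095], [0.0000, 0.0000, 3.0569]]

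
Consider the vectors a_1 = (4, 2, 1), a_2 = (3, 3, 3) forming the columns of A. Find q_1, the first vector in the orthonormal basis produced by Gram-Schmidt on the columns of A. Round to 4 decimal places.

q_1 = (0.8729, 0.4364, 0.2182)

a_1 = (4, 2, 1); ‖a_1‖ = 4.5826, so q_1 = (0.8729, 0.4364, 0.2182).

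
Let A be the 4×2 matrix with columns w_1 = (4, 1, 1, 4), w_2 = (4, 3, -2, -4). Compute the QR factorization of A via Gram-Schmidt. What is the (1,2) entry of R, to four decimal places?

r_{12} = 0.1715

e_1 = w_1/‖w_1‖ = (4, 1, 1, 4)/5.8310 = (0.6860, 0.1715, 0.1715, 0.6860).
r_{12} = e_1·w_2 = 0.1715.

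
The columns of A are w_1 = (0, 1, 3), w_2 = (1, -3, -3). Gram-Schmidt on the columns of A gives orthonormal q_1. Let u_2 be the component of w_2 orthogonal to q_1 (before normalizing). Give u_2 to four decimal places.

q_1 = w_1/‖w_1‖ = (0, 1, 3)/3.1623 = (0.0000, 0.3162, 0.9487).
r_{12} = q_1·w_2 = -3.7947.
u_2 = w_2 + 3.7947·q_1 = (1.0000, -1.8000, 0.6000).

u_2 = (1.0000, -1.8000, 0.6000)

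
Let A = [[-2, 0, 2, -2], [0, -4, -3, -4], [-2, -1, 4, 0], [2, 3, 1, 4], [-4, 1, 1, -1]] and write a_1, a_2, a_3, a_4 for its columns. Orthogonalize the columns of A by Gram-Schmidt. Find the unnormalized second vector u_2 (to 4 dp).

a_1 = (-2, 0, -2, 2, -4); ‖a_1‖ = 5.2915, so q_1 = (-0.3780, 0.0000, -0.3780, 0.3780, -0.7559).
q_1·a_2 = (-0.3780)·0 + 0.0000·(-4) + (-0.3780)·(-1) + 0.3780·3 + (-0.7559)·1 = 0.7559.
u_2 = a_2 − 0.7559·q_1 = (0.2857, -4.0000, -0.7143, 2.7143, 1.5714).

u_2 = (0.2857, -4.0000, -0.7143, 2.7143, 1.5714)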